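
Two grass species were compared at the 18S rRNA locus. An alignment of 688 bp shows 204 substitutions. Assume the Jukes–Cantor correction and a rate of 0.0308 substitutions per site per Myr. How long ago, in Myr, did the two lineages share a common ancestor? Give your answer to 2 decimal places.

6.13

p = 204/688 ≈ 0.296512.
d = −(3/4) ln(1 − 4p/3) = −0.75 ln(1 − 0.395349) = −0.75 ln(0.604651)
  = −0.75 × (-0.503104) = 0.377328 substitutions/site.
Under a molecular clock d = 2μt, so t = d/(2μ) = 0.377328 / (2 × 0.0308) = 6.13 Myr.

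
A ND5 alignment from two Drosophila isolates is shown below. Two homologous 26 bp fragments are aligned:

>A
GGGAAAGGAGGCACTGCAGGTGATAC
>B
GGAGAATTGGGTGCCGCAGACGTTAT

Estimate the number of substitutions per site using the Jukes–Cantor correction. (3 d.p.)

0.717

The sequences differ at 12 of 26 sites, so p = 12/26 ≈ 0.461538.
d = −(3/4) ln(1 − 4p/3) = −0.75 ln(1 − 0.615384) = −0.75 ln(0.384616)
  = −0.75 × (-0.955510) = 0.716633 substitutions/site.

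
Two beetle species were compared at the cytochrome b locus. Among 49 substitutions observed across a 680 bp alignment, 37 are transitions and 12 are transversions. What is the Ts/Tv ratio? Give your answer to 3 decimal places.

3.083

R = 37/12 = 3.083333… ≈ 3.083 (to 3 d.p.).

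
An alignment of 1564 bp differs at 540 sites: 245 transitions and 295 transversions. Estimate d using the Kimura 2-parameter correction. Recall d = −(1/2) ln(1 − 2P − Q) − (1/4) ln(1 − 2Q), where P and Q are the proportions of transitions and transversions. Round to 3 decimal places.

0.467

P = 245/1564 ≈ 0.15665 and Q = 295/1564 ≈ 0.188619.
Under the Kimura two-parameter model, d = −½ ln(1 − 2P − Q) − ¼ ln(1 − 2Q).
1 − 2P − Q = 0.498081, giving −½ ln(0.498081) = 0.348496.
1 − 2Q = 0.622762, giving −¼ ln(0.622762) = 0.118398.
d = 0.348496 + 0.118398 = 0.466894.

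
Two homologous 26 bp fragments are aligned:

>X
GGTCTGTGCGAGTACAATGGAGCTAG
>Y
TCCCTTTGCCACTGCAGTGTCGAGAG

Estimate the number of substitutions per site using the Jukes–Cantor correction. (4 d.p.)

0.7166

The sequences differ at 12 of 26 sites, so p = 12/26 ≈ 0.461538.
d = −(3/4) ln(1 − 4p/3) = −0.75 ln(1 − 0.615384) = −0.75 ln(0.384616)
  = −0.75 × (-0.955510) = 0.716633 substitutions/site.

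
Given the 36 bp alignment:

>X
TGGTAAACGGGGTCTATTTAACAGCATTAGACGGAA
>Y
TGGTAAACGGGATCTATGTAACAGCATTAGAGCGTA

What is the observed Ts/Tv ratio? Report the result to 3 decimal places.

0.250

Transitions are A↔G and C↔T; transversions are all other mismatches.
Transitions: 1. Transversions: 4.
R = 1/4 = 0.250.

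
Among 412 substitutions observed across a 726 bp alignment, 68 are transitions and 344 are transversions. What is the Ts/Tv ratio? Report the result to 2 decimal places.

R = 68/344 = 0.197674… ≈ 0.20 (to 2 d.p.).

0.20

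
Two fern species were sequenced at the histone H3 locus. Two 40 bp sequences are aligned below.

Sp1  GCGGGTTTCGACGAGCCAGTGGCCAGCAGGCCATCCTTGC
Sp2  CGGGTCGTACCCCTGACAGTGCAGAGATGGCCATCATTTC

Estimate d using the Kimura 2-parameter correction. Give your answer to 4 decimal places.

0.7965

Of 40 sites, 1 differences are transitions and 17 are transversions, so P = 1/40 = 0.025 and Q = 17/40 = 0.425.
Under the Kimura two-parameter model, d = −½ ln(1 − 2P − Q) − ¼ ln(1 − 2Q).
1 − 2P − Q = 0.525, giving −½ ln(0.525) = 0.322179.
1 − 2Q = 0.15, giving −¼ ln(0.15) = 0.474280.
d = 0.322179 + 0.474280 = 0.796459.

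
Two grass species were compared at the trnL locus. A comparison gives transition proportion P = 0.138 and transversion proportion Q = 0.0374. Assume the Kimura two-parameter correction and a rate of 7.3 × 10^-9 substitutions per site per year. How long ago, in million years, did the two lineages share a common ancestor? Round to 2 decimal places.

14.21

Under the Kimura two-parameter model, d = −½ ln(1 − 2P − Q) − ¼ ln(1 − 2Q).
1 − 2P − Q = 0.6866, giving −½ ln(0.6866) = 0.188002.
1 − 2Q = 0.9252, giving −¼ ln(0.9252) = 0.019436.
d = 0.188002 + 0.019436 = 0.207438.
Under a molecular clock d = 2μt, so t = d/(2μ) = 0.207438 / (2 × 7.3 × 10^-9) = 14.21 million years.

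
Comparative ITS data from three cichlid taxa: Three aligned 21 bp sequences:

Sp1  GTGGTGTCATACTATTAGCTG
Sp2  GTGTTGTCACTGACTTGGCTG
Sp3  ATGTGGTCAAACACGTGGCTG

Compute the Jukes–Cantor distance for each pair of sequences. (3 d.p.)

Sp1–Sp2: 7/21 sites differ → p ≈ 0.333333, d = −0.75 ln(1 − 0.444444) = 0.440839 ≈ 0.441.
Sp1–Sp3: 8/21 sites differ → p ≈ 0.380952, d = −0.75 ln(1 − 0.507936) = 0.531860 ≈ 0.532.
Sp2–Sp3: 6/21 sites differ → p ≈ 0.285714, d = −0.75 ln(1 − 0.380952) = 0.359679 ≈ 0.360.

d(Sp1,Sp2) = 0.441, d(Sp1,Sp3) = 0.532, d(Sp2,Sp3) = 0.360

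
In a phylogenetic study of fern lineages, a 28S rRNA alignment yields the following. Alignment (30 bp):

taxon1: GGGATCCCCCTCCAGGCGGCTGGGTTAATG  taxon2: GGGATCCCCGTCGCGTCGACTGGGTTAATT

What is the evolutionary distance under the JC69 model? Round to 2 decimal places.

The sequences differ at 6 of 30 sites (10, 13, 14, 16, 19, 30), so p = 6/30 = 0.2.
d = −(3/4) ln(1 − 4p/3) = −0.75 ln(1 − 0.266667) = −0.75 ln(0.733333)
  = −0.75 × (-0.310155) = 0.232616 substitutions/site.

0.23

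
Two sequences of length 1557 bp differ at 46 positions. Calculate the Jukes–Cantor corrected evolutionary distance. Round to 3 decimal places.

0.030

p = 46/1557 ≈ 0.029544.
d = −(3/4) ln(1 − 4p/3) = −0.75 ln(1 − 0.039392) = −0.75 ln(0.960608)
  = −0.75 × (-0.040189) = 0.030142 substitutions/site.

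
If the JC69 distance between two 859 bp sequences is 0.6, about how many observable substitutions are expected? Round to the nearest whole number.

355

Invert JC69: p = (3/4)(1 − e^(−4d/3)) = 0.75 × (1 − e^(-0.8)) = 0.75 × (1 − 0.449329) = 0.413003.
Expected differing sites = pL ≈ 0.413003 × 859 = 354.769577 ≈ 355.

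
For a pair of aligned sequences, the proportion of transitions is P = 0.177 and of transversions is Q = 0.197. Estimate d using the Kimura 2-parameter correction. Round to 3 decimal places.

0.526

Under the Kimura two-parameter model, d = −½ ln(1 − 2P − Q) − ¼ ln(1 − 2Q).
1 − 2P − Q = 0.449, giving −½ ln(0.449) = 0.400366.
1 − 2Q = 0.606, giving −¼ ln(0.606) = 0.125219.
d = 0.400366 + 0.125219 = 0.525585.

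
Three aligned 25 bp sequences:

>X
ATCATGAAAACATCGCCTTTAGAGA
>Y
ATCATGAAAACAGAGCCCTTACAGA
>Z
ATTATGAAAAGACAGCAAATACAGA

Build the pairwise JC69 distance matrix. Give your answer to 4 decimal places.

d(X,Y) = 0.1800, d(X,Z) = 0.4172, d(Y,Z) = 0.2892

X–Y: 4/25 sites differ → p = 0.16, d = −0.75 ln(1 − 0.213333) = 0.179963 ≈ 0.1800.
X–Z: 8/25 sites differ → p = 0.32, d = −0.75 ln(1 − 0.426667) = 0.417216 ≈ 0.4172.
Y–Z: 6/25 sites differ → p = 0.24, d = −0.75 ln(1 − 0.32) = 0.289247 ≈ 0.2892.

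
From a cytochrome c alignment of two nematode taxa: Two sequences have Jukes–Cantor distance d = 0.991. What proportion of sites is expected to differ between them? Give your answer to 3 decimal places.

p = (3/4)(1 − e^(−4d/3)) = 0.75 × (1 − e^(-1.321333)) = 0.75 × (1 − 0.266779) = 0.549916.

0.550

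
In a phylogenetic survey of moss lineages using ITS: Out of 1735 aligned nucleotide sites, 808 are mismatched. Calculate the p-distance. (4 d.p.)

0.4657

p = 808/1735 = 0.465706… ≈ 0.4657 (to 4 d.p.).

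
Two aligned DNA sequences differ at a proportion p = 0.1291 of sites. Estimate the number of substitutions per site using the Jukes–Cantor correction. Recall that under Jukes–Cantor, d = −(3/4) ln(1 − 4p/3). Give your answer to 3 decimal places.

0.142

d = −(3/4) ln(1 − 4p/3) = −0.75 ln(1 − 0.172133) = −0.75 ln(0.827867)
  = −0.75 × (-0.188903) = 0.141677 substitutions/site.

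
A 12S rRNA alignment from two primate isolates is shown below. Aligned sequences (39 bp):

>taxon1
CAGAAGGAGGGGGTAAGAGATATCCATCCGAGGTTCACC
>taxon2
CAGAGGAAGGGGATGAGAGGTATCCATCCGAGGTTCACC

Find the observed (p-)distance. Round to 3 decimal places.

0.128

The sequences differ at 5 of 39 positions (sites 5, 7, 13, 15, 20).
p = 5/39 = 0.128205… ≈ 0.128 (to 3 d.p.).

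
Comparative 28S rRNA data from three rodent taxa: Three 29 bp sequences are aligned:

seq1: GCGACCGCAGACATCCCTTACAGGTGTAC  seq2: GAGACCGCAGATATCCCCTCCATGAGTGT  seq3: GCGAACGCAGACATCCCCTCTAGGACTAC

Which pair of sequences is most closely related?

seq1 and seq3

seq1–seq2: 8/29 differ, p = 0.276, d = 0.344.
seq1–seq3: 6/29 differ, p = 0.207, d = 0.242.
seq2–seq3: 8/29 differ, p = 0.276, d = 0.344.
The smallest distance is between seq1 and seq3.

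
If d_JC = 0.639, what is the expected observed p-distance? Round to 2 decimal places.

0.43

p = (3/4)(1 − e^(−4d/3)) = 0.75 × (1 − e^(-0.852)) = 0.75 × (1 − 0.426561) = 0.430079.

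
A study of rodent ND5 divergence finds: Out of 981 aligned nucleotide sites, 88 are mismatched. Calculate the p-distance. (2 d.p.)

p = 88/981 = 0.089704… ≈ 0.09 (to 2 d.p.).

0.09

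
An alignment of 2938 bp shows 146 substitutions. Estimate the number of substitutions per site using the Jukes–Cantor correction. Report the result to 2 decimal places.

0.05

p = 146/2938 ≈ 0.049694.
d = −(3/4) ln(1 − 4p/3) = −0.75 ln(1 − 0.066259) = −0.75 ln(0.933741)
  = −0.75 × (-0.068556) = 0.051417 substitutions/site.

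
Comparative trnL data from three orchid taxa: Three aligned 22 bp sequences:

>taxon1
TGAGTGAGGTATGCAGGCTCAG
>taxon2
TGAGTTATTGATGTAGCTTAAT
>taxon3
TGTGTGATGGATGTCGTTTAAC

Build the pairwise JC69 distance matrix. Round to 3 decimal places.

taxon1–taxon2: 9/22 sites differ → p ≈ 0.409091, d = −0.75 ln(1 − 0.545455) = 0.591344 ≈ 0.591.
taxon1–taxon3: 9/22 sites differ → p ≈ 0.409091, d = −0.75 ln(1 − 0.545455) = 0.591344 ≈ 0.591.
taxon2–taxon3: 6/22 sites differ → p ≈ 0.272727, d = −0.75 ln(1 − 0.363636) = 0.338988 ≈ 0.339.

d(taxon1,taxon2) = 0.591, d(taxon1,taxon3) = 0.591, d(taxon2,taxon3) = 0.339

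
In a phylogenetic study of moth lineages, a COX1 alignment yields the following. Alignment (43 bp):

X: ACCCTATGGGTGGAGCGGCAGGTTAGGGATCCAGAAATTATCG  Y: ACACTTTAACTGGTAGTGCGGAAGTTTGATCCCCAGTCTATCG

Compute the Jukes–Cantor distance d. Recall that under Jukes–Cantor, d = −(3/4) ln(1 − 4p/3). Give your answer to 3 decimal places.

The sequences differ at 21 of 43 sites, so p = 21/43 ≈ 0.488372.
d = −(3/4) ln(1 − 4p/3) = −0.75 ln(1 − 0.651163) = −0.75 ln(0.348837)
  = −0.75 × (-1.053151) = 0.789863 substitutions/site.

0.790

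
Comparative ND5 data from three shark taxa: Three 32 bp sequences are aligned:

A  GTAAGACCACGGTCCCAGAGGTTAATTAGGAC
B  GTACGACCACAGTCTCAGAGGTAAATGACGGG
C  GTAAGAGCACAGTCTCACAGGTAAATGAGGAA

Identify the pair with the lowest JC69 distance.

B and C

A–B: 8/32 differ, p = 0.250, d = 0.304.
A–C: 7/32 differ, p = 0.219, d = 0.259.
B–C: 6/32 differ, p = 0.188, d = 0.216.
The smallest distance is between B and C.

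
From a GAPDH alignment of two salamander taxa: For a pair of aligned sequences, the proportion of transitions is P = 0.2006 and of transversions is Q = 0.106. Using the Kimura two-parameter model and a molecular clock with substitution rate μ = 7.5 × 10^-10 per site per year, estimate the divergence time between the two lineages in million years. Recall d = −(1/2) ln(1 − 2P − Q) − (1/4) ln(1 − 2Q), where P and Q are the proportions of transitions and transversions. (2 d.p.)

275.59

Under the Kimura two-parameter model, d = −½ ln(1 − 2P − Q) − ¼ ln(1 − 2Q).
1 − 2P − Q = 0.4928, giving −½ ln(0.4928) = 0.353826.
1 − 2Q = 0.788, giving −¼ ln(0.788) = 0.059564.
d = 0.353826 + 0.059564 = 0.413390.
Under a molecular clock d = 2μt, so t = d/(2μ) = 0.413390 / (2 × 7.5 × 10^-10) = 275.59 million years.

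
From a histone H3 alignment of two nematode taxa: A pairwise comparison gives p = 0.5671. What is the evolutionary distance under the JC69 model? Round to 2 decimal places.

1.06

d = −(3/4) ln(1 − 4p/3) = −0.75 ln(1 − 0.756133) = −0.75 ln(0.243867)
  = −0.75 × (-1.411132) = 1.058349 substitutions/site.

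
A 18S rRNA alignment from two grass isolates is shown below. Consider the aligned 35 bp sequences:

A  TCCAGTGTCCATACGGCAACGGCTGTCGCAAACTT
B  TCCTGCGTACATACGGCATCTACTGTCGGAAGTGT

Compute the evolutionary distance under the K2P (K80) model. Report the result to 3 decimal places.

Of 35 sites, 4 differences are transitions and 6 are transversions, so P = 4/35 ≈ 0.114286 and Q = 6/35 ≈ 0.171429.
Under the Kimura two-parameter model, d = −½ ln(1 − 2P − Q) − ¼ ln(1 − 2Q).
1 − 2P − Q = 0.599999, giving −½ ln(0.599999) = 0.255414.
1 − 2Q = 0.657142, giving −¼ ln(0.657142) = 0.104964.
d = 0.255414 + 0.104964 = 0.360378.

0.360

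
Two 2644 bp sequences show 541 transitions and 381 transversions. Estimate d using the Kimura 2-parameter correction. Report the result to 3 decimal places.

0.488

P = 541/2644 ≈ 0.204614 and Q = 381/2644 ≈ 0.1441.
Under the Kimura two-parameter model, d = −½ ln(1 − 2P − Q) − ¼ ln(1 − 2Q).
1 − 2P − Q = 0.446672, giving −½ ln(0.446672) = 0.402965.
1 − 2Q = 0.7118, giving −¼ ln(0.7118) = 0.084990.
d = 0.402965 + 0.084990 = 0.487955.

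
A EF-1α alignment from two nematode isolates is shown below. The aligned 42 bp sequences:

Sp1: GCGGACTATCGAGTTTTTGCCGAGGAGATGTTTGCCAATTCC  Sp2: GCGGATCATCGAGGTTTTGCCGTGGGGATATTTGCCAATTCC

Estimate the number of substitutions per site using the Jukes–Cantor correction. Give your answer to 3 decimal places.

The sequences differ at 6 of 42 sites (6, 7, 14, 23, 26, 30), so p = 6/42 ≈ 0.142857.
d = −(3/4) ln(1 − 4p/3) = −0.75 ln(1 − 0.190476) = −0.75 ln(0.809524)
  = −0.75 × (-0.211309) = 0.158482 substitutions/site.

0.158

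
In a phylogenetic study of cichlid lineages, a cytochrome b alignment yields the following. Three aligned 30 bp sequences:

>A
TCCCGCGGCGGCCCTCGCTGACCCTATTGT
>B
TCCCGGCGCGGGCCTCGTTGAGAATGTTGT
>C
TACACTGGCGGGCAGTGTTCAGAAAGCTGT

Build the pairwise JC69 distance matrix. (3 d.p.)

d(A,B) = 0.330, d(A,C) = 0.931, d(B,C) = 0.503

A–B: 8/30 sites differ → p ≈ 0.266667, d = −0.75 ln(1 − 0.355556) = 0.329526 ≈ 0.330.
A–C: 16/30 sites differ → p ≈ 0.533333, d = −0.75 ln(1 − 0.711111) = 0.931285 ≈ 0.931.
B–C: 11/30 sites differ → p ≈ 0.366667, d = −0.75 ln(1 − 0.488889) = 0.503376 ≈ 0.503.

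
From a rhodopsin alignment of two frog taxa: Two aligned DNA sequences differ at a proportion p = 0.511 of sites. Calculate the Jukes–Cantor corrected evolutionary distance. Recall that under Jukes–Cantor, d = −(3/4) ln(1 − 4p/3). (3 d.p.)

0.858

d = −(3/4) ln(1 − 4p/3) = −0.75 ln(1 − 0.681333) = −0.75 ln(0.318667)
  = −0.75 × (-1.143609) = 0.857707 substitutions/site.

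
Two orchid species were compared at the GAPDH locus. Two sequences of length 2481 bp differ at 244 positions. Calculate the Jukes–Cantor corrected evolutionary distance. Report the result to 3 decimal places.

0.105

p = 244/2481 ≈ 0.098347.
d = −(3/4) ln(1 − 4p/3) = −0.75 ln(1 − 0.131129) = −0.75 ln(0.868871)
  = −0.75 × (-0.140561) = 0.105421 substitutions/site.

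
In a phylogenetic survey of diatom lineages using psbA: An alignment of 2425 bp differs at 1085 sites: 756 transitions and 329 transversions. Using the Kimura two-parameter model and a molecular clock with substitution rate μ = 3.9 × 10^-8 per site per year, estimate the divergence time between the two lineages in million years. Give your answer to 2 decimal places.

P = 756/2425 ≈ 0.311753 and Q = 329/2425 ≈ 0.13567.
Under the Kimura two-parameter model, d = −½ ln(1 − 2P − Q) − ¼ ln(1 − 2Q).
1 − 2P − Q = 0.240824, giving −½ ln(0.240824) = 0.711844.
1 − 2Q = 0.72866, giving −¼ ln(0.72866) = 0.079137.
d = 0.711844 + 0.079137 = 0.790981.
Under a molecular clock d = 2μt, so t = d/(2μ) = 0.790981 / (2 × 3.9 × 10^-8) = 10.14 million years.

10.14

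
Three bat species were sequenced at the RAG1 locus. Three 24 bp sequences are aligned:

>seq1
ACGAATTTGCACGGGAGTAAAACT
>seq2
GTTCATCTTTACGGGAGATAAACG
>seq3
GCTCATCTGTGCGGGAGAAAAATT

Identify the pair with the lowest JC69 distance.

seq2 and seq3

seq1–seq2: 10/24 differ, p = 0.417, d = 0.608.
seq1–seq3: 8/24 differ, p = 0.333, d = 0.441.
seq2–seq3: 6/24 differ, p = 0.250, d = 0.304.
The smallest distance is between seq2 and seq3.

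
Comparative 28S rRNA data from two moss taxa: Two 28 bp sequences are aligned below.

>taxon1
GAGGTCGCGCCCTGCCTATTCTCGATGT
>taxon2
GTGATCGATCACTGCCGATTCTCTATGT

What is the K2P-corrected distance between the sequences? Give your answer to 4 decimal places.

Of 28 sites, 1 differences are transitions and 6 are transversions, so P = 1/28 ≈ 0.035714 and Q = 6/28 ≈ 0.214286.
Under the Kimura two-parameter model, d = −½ ln(1 − 2P − Q) − ¼ ln(1 − 2Q).
1 − 2P − Q = 0.714286, giving −½ ln(0.714286) = 0.168236.
1 − 2Q = 0.571428, giving −¼ ln(0.571428) = 0.139904.
d = 0.168236 + 0.139904 = 0.308140.

0.3081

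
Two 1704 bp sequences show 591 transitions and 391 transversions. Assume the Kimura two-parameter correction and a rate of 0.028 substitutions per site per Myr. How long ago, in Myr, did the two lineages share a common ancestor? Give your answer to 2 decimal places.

P = 591/1704 ≈ 0.346831 and Q = 391/1704 ≈ 0.22946.
Under the Kimura two-parameter model, d = −½ ln(1 − 2P − Q) − ¼ ln(1 − 2Q).
1 − 2P − Q = 0.076878, giving −½ ln(0.076878) = 1.282768.
1 − 2Q = 0.54108, giving −¼ ln(0.54108) = 0.153547.
d = 1.282768 + 0.153547 = 1.436315.
Under a molecular clock d = 2μt, so t = d/(2μ) = 1.436315 / (2 × 0.028) = 25.65 Myr.

25.65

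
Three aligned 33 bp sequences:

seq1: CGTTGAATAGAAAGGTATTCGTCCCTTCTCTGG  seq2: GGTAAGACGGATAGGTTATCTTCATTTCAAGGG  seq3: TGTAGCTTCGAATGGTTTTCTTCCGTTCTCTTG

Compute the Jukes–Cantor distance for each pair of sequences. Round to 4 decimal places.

seq1–seq2: 15/33 sites differ → p ≈ 0.454545, d = −0.75 ln(1 − 0.60606) = 0.698667 ≈ 0.6987.
seq1–seq3: 10/33 sites differ → p ≈ 0.30303, d = −0.75 ln(1 − 0.40404) = 0.388186 ≈ 0.3882.
seq2–seq3: 15/33 sites differ → p ≈ 0.454545, d = −0.75 ln(1 − 0.60606) = 0.698667 ≈ 0.6987.

d(seq1,seq2) = 0.6987, d(seq1,seq3) = 0.3882, d(seq2,seq3) = 0.6987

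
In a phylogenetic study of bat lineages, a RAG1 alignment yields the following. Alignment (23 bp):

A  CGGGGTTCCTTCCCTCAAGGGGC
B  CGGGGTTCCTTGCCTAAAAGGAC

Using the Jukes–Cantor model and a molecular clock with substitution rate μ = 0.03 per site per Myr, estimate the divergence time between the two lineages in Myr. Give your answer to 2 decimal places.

3.30

The sequences differ at 4 of 23 sites (12, 16, 19, 22), so p = 4/23 ≈ 0.173913.
d = −(3/4) ln(1 − 4p/3) = −0.75 ln(1 − 0.231884) = −0.75 ln(0.768116)
  = −0.75 × (-0.263815) = 0.197861 substitutions/site.
Under a molecular clock d = 2μt, so t = d/(2μ) = 0.197861 / (2 × 0.03) = 3.30 Myr.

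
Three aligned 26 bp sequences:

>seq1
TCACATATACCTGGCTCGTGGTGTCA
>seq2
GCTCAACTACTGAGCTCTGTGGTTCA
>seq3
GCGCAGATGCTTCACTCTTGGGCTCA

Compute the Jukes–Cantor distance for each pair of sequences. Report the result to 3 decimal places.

seq1–seq2: 12/26 sites differ → p ≈ 0.461538, d = −0.75 ln(1 − 0.615384) = 0.716632 ≈ 0.717.
seq1–seq3: 10/26 sites differ → p ≈ 0.384615, d = −0.75 ln(1 − 0.51282) = 0.539341 ≈ 0.539.
seq2–seq3: 10/26 sites differ → p ≈ 0.384615, d = −0.75 ln(1 − 0.51282) = 0.539341 ≈ 0.539.

d(seq1,seq2) = 0.717, d(seq1,seq3) = 0.539, d(seq2,seq3) = 0.539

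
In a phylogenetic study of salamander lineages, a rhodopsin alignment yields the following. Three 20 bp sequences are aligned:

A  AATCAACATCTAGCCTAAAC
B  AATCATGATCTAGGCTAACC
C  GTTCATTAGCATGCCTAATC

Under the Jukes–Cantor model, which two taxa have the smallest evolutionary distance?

A and B

A–B: 4/20 differ, p = 0.200, d = 0.233.
A–C: 8/20 differ, p = 0.400, d = 0.572.
B–C: 8/20 differ, p = 0.400, d = 0.572.
The smallest distance is between A and B.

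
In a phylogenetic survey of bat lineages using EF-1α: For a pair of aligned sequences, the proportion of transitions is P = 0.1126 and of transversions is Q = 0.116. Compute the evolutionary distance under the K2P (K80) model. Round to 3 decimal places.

Under the Kimura two-parameter model, d = −½ ln(1 − 2P − Q) − ¼ ln(1 − 2Q).
1 − 2P − Q = 0.6588, giving −½ ln(0.6588) = 0.208668.
1 − 2Q = 0.768, giving −¼ ln(0.768) = 0.065991.
d = 0.208668 + 0.065991 = 0.274659.

0.275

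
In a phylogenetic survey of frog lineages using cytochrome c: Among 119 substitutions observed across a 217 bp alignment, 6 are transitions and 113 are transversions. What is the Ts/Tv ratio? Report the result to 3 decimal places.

R = 6/113 = 0.053097… ≈ 0.053 (to 3 d.p.).

0.053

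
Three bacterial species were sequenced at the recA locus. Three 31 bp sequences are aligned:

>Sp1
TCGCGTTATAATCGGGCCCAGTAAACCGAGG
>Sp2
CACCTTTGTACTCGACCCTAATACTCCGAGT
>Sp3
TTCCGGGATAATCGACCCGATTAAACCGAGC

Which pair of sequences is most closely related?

Sp1 and Sp3

Sp1–Sp2: 13/31 differ, p = 0.419, d = 0.614.
Sp1–Sp3: 9/31 differ, p = 0.290, d = 0.367.
Sp2–Sp3: 12/31 differ, p = 0.387, d = 0.544.
The smallest distance is between Sp1 and Sp3.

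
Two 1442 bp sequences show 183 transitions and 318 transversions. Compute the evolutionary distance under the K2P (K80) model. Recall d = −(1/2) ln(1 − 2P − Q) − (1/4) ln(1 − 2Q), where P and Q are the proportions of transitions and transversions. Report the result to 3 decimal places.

0.467

P = 183/1442 ≈ 0.126907 and Q = 318/1442 ≈ 0.220527.
Under the Kimura two-parameter model, d = −½ ln(1 − 2P − Q) − ¼ ln(1 − 2Q).
1 − 2P − Q = 0.525659, giving −½ ln(0.525659) = 0.321551.
1 − 2Q = 0.558946, giving −¼ ln(0.558946) = 0.145426.
d = 0.321551 + 0.145426 = 0.466977.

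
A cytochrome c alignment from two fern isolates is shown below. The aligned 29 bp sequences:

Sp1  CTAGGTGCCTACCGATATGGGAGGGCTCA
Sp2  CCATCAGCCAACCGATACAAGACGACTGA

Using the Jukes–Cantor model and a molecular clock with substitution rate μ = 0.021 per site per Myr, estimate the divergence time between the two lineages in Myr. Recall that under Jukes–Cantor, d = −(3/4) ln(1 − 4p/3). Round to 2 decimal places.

12.58

The sequences differ at 11 of 29 sites, so p = 11/29 ≈ 0.37931.
d = −(3/4) ln(1 − 4p/3) = −0.75 ln(1 − 0.505747) = −0.75 ln(0.494253)
  = −0.75 × (-0.704708) = 0.528531 substitutions/site.
Under a molecular clock d = 2μt, so t = d/(2μ) = 0.528531 / (2 × 0.021) = 12.58 Myr.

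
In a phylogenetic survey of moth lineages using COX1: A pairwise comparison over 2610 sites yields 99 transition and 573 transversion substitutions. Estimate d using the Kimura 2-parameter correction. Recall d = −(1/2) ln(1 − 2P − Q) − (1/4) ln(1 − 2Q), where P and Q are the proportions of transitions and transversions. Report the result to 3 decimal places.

0.320

P = 99/2610 ≈ 0.037931 and Q = 573/2610 ≈ 0.21954.
Under the Kimura two-parameter model, d = −½ ln(1 − 2P − Q) − ¼ ln(1 − 2Q).
1 − 2P − Q = 0.704598, giving −½ ln(0.704598) = 0.175064.
1 − 2Q = 0.56092, giving −¼ ln(0.56092) = 0.144544.
d = 0.175064 + 0.144544 = 0.319608.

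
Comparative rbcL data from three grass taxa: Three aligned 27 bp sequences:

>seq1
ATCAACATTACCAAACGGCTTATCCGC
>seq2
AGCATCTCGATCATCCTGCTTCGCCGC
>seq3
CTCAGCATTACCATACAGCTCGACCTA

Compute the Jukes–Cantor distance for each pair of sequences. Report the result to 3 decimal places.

seq1–seq2: 11/27 sites differ → p ≈ 0.407407, d = −0.75 ln(1 − 0.543209) = 0.587647 ≈ 0.588.
seq1–seq3: 9/27 sites differ → p ≈ 0.333333, d = −0.75 ln(1 − 0.444444) = 0.440839 ≈ 0.441.
seq2–seq3: 14/27 sites differ → p ≈ 0.518519, d = −0.75 ln(1 − 0.691359) = 0.881682 ≈ 0.882.

d(seq1,seq2) = 0.588, d(seq1,seq3) = 0.441, d(seq2,seq3) = 0.882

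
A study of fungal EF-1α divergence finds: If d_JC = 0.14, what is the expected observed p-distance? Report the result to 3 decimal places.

p = (3/4)(1 − e^(−4d/3)) = 0.75 × (1 − e^(-0.186667)) = 0.75 × (1 − 0.829720) = 0.127710.

0.128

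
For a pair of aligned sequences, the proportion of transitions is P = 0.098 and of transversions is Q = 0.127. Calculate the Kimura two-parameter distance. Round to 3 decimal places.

0.268

Under the Kimura two-parameter model, d = −½ ln(1 − 2P − Q) − ¼ ln(1 − 2Q).
1 − 2P − Q = 0.677, giving −½ ln(0.677) = 0.195042.
1 − 2Q = 0.746, giving −¼ ln(0.746) = 0.073257.
d = 0.195042 + 0.073257 = 0.268299.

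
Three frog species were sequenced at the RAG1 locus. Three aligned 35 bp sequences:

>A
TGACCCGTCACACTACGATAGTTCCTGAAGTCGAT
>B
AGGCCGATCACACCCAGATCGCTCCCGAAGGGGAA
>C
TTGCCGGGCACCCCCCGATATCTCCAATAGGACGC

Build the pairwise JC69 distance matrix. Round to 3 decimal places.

d(A,B) = 0.513, d(A,C) = 0.782, d(B,C) = 0.635

A–B: 13/35 sites differ → p ≈ 0.371429, d = −0.75 ln(1 − 0.495239) = 0.512753 ≈ 0.513.
A–C: 17/35 sites differ → p ≈ 0.485714, d = −0.75 ln(1 − 0.647619) = 0.782282 ≈ 0.782.
B–C: 15/35 sites differ → p ≈ 0.428571, d = −0.75 ln(1 − 0.571428) = 0.635472 ≈ 0.635.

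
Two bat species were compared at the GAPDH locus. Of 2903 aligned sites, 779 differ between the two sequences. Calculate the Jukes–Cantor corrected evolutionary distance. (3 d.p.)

p = 779/2903 ≈ 0.268343.
d = −(3/4) ln(1 − 4p/3) = −0.75 ln(1 − 0.357791) = −0.75 ln(0.642209)
  = −0.75 × (-0.442841) = 0.332131 substitutions/site.

0.332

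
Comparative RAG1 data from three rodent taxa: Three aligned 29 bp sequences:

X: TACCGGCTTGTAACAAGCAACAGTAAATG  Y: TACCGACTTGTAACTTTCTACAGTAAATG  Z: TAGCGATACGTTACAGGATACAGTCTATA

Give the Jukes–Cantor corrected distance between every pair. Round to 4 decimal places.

d(X,Y) = 0.1959, d(X,Z) = 0.6018, d(Y,Z) = 0.6018

X–Y: 5/29 sites differ → p ≈ 0.172414, d = −0.75 ln(1 − 0.229885) = 0.195912 ≈ 0.1959.
X–Z: 12/29 sites differ → p ≈ 0.413793, d = −0.75 ln(1 − 0.551724) = 0.601760 ≈ 0.6018.
Y–Z: 12/29 sites differ → p ≈ 0.413793, d = −0.75 ln(1 − 0.551724) = 0.601760 ≈ 0.6018.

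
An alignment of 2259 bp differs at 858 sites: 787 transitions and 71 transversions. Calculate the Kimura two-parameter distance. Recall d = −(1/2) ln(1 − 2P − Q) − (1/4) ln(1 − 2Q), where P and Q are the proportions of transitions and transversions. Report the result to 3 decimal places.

0.668

P = 787/2259 ≈ 0.348384 and Q = 71/2259 ≈ 0.03143.
Under the Kimura two-parameter model, d = −½ ln(1 − 2P − Q) − ¼ ln(1 − 2Q).
1 − 2P − Q = 0.271802, giving −½ ln(0.271802) = 0.651341.
1 − 2Q = 0.93714, giving −¼ ln(0.93714) = 0.016231.
d = 0.651341 + 0.016231 = 0.667572.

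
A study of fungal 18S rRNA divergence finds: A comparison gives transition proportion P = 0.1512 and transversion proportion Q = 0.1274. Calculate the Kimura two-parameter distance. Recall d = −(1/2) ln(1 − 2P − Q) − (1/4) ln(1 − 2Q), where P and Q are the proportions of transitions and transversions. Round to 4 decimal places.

0.3544

Under the Kimura two-parameter model, d = −½ ln(1 − 2P − Q) − ¼ ln(1 − 2Q).
1 − 2P − Q = 0.5702, giving −½ ln(0.5702) = 0.280884.
1 − 2Q = 0.7452, giving −¼ ln(0.7452) = 0.073526.
d = 0.280884 + 0.073526 = 0.354410.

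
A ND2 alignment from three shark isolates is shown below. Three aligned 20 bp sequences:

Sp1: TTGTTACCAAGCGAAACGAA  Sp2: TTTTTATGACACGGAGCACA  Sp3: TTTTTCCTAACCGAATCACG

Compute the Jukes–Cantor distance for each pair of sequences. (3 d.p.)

Sp1–Sp2: 9/20 sites differ → p = 0.45, d = −0.75 ln(1 − 0.6) = 0.687218 ≈ 0.687.
Sp1–Sp3: 8/20 sites differ → p = 0.4, d = −0.75 ln(1 − 0.533333) = 0.571605 ≈ 0.572.
Sp2–Sp3: 8/20 sites differ → p = 0.4, d = −0.75 ln(1 − 0.533333) = 0.571605 ≈ 0.572.

d(Sp1,Sp2) = 0.687, d(Sp1,Sp3) = 0.572, d(Sp2,Sp3) = 0.572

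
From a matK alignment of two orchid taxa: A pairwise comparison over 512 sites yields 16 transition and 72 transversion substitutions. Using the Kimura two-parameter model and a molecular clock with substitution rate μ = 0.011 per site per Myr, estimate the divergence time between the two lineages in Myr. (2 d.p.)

8.91

P = 16/512 = 0.03125 and Q = 72/512 = 0.140625.
Under the Kimura two-parameter model, d = −½ ln(1 − 2P − Q) − ¼ ln(1 − 2Q).
1 − 2P − Q = 0.796875, giving −½ ln(0.796875) = 0.113529.
1 − 2Q = 0.71875, giving −¼ ln(0.71875) = 0.082560.
d = 0.113529 + 0.082560 = 0.196089.
Under a molecular clock d = 2μt, so t = d/(2μ) = 0.196089 / (2 × 0.011) = 8.91 Myr.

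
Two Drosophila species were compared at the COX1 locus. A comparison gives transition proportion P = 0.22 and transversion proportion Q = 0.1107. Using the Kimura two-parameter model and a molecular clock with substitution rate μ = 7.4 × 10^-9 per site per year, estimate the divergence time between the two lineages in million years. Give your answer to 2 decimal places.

Under the Kimura two-parameter model, d = −½ ln(1 − 2P − Q) − ¼ ln(1 − 2Q).
1 − 2P − Q = 0.4493, giving −½ ln(0.4493) = 0.400032.
1 − 2Q = 0.7786, giving −¼ ln(0.7786) = 0.062564.
d = 0.400032 + 0.062564 = 0.462596.
Under a molecular clock d = 2μt, so t = d/(2μ) = 0.462596 / (2 × 7.4 × 10^-9) = 31.26 million years.

31.26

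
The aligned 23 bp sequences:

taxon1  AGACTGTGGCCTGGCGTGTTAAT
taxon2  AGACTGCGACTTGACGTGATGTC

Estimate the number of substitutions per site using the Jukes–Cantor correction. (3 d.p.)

The sequences differ at 8 of 23 sites (7, 9, 11, 14, 19, 21, 22, 23), so p = 8/23 ≈ 0.347826.
d = −(3/4) ln(1 − 4p/3) = −0.75 ln(1 − 0.463768) = −0.75 ln(0.536232)
  = −0.75 × (-0.623188) = 0.467391 substitutions/site.

0.467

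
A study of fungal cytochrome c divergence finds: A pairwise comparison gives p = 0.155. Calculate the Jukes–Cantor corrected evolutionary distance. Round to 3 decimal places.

d = −(3/4) ln(1 − 4p/3) = −0.75 ln(1 − 0.206667) = −0.75 ln(0.793333)
  = −0.75 × (-0.231512) = 0.173634 substitutions/site.

0.174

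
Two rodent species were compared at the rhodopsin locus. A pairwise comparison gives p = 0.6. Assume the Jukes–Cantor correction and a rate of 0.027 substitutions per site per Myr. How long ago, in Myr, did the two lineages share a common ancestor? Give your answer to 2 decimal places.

22.35

d = −(3/4) ln(1 − 4p/3) = −0.75 ln(1 − 0.8) = −0.75 ln(0.2)
  = −0.75 × (-1.609438) = 1.207079 substitutions/site.
Under a molecular clock d = 2μt, so t = d/(2μ) = 1.207079 / (2 × 0.027) = 22.35 Myr.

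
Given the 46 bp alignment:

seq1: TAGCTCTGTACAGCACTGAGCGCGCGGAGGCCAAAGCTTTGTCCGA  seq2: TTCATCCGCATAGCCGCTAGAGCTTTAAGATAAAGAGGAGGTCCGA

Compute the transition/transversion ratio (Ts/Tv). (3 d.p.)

Transitions are A↔G and C↔T; transversions are all other mismatches.
Transitions: 10. Transversions: 14.
R = 10/14 = 0.714285… ≈ 0.714 (to 3 d.p.).

0.714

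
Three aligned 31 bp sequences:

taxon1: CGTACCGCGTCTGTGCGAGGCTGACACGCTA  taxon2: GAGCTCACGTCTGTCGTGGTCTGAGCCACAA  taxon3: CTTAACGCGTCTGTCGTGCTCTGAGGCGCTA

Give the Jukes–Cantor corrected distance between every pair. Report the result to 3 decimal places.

taxon1–taxon2: 15/31 sites differ → p ≈ 0.483871, d = −0.75 ln(1 − 0.645161) = 0.777068 ≈ 0.777.
taxon1–taxon3: 10/31 sites differ → p ≈ 0.322581, d = −0.75 ln(1 − 0.430108) = 0.421731 ≈ 0.422.
taxon2–taxon3: 10/31 sites differ → p ≈ 0.322581, d = −0.75 ln(1 − 0.430108) = 0.421731 ≈ 0.422.

d(taxon1,taxon2) = 0.777, d(taxon1,taxon3) = 0.422, d(taxon2,taxon3) = 0.422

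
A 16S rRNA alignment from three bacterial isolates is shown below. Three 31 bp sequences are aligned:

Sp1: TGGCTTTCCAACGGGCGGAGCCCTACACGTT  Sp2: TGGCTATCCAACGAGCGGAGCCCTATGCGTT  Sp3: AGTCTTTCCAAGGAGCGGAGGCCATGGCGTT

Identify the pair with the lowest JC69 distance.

Sp1–Sp2: 4/31 differ, p = 0.129, d = 0.142.
Sp1–Sp3: 9/31 differ, p = 0.290, d = 0.367.
Sp2–Sp3: 8/31 differ, p = 0.258, d = 0.316.
The smallest distance is between Sp1 and Sp2.

Sp1 and Sp2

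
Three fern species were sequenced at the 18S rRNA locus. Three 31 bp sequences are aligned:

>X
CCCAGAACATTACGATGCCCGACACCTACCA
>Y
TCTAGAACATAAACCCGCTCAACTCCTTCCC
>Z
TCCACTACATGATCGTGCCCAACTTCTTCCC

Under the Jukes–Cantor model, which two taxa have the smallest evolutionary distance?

Y and Z

X–Y: 12/31 differ, p = 0.387, d = 0.544.
X–Z: 12/31 differ, p = 0.387, d = 0.544.
Y–Z: 9/31 differ, p = 0.290, d = 0.367.
The smallest distance is between Y and Z.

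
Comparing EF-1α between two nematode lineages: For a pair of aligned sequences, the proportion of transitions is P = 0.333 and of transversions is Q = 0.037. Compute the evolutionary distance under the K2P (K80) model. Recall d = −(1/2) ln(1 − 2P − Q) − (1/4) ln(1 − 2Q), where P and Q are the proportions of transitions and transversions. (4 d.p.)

0.6262

Under the Kimura two-parameter model, d = −½ ln(1 − 2P − Q) − ¼ ln(1 − 2Q).
1 − 2P − Q = 0.297, giving −½ ln(0.297) = 0.607012.
1 − 2Q = 0.926, giving −¼ ln(0.926) = 0.019220.
d = 0.607012 + 0.019220 = 0.626232.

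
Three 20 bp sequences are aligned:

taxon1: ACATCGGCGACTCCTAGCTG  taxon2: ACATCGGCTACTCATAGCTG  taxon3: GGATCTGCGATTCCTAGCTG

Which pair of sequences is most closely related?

taxon1–taxon2: 2/20 differ, p = 0.100, d = 0.107.
taxon1–taxon3: 4/20 differ, p = 0.200, d = 0.233.
taxon2–taxon3: 6/20 differ, p = 0.300, d = 0.383.
The smallest distance is between taxon1 and taxon2.

taxon1 and taxon2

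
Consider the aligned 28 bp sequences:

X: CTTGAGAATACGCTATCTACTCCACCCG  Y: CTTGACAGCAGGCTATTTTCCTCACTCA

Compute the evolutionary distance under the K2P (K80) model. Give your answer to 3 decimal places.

0.527

Of 28 sites, 7 differences are transitions and 3 are transversions, so P = 7/28 = 0.25 and Q = 3/28 ≈ 0.107143.
Under the Kimura two-parameter model, d = −½ ln(1 − 2P − Q) − ¼ ln(1 − 2Q).
1 − 2P − Q = 0.392857, giving −½ ln(0.392857) = 0.467155.
1 − 2Q = 0.785714, giving −¼ ln(0.785714) = 0.060291.
d = 0.467155 + 0.060291 = 0.527446.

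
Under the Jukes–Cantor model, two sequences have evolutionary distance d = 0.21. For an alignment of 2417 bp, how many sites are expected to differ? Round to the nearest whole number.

443

Invert JC69: p = (3/4)(1 − e^(−4d/3)) = 0.75 × (1 − e^(-0.28)) = 0.75 × (1 − 0.755784) = 0.183162.
Expected differing sites = pL ≈ 0.183162 × 2417 = 442.702554 ≈ 443.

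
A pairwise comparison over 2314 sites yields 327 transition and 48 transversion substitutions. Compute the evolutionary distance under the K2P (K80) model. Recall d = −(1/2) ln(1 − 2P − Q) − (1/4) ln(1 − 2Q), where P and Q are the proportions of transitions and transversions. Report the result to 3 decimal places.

0.191

P = 327/2314 ≈ 0.141314 and Q = 48/2314 ≈ 0.020743.
Under the Kimura two-parameter model, d = −½ ln(1 − 2P − Q) − ¼ ln(1 − 2Q).
1 − 2P − Q = 0.696629, giving −½ ln(0.696629) = 0.180751.
1 − 2Q = 0.958514, giving −¼ ln(0.958514) = 0.010593.
d = 0.180751 + 0.010593 = 0.191344.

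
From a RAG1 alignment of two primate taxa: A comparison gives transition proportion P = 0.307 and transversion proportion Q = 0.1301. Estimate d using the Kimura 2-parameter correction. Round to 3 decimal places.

Under the Kimura two-parameter model, d = −½ ln(1 − 2P − Q) − ¼ ln(1 − 2Q).
1 − 2P − Q = 0.2559, giving −½ ln(0.2559) = 0.681484.
1 − 2Q = 0.7398, giving −¼ ln(0.7398) = 0.075344.
d = 0.681484 + 0.075344 = 0.756828.

0.757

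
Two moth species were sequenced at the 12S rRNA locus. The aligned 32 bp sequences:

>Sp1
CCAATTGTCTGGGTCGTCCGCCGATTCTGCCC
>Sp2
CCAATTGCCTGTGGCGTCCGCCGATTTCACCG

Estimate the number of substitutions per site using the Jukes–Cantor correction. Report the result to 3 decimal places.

The sequences differ at 7 of 32 sites (8, 12, 14, 27, 28, 29, 32), so p = 7/32 = 0.21875.
d = −(3/4) ln(1 − 4p/3) = −0.75 ln(1 − 0.291667) = −0.75 ln(0.708333)
  = −0.75 × (-0.344841) = 0.258631 substitutions/site.

0.259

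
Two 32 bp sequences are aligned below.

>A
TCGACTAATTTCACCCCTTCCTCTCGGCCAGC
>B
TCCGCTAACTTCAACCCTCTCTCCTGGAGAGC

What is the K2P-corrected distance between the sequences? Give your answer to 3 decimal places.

Of 32 sites, 6 differences are transitions and 4 are transversions, so P = 6/32 = 0.1875 and Q = 4/32 = 0.125.
Under the Kimura two-parameter model, d = −½ ln(1 − 2P − Q) − ¼ ln(1 − 2Q).
1 − 2P − Q = 0.5, giving −½ ln(0.5) = 0.346574.
1 − 2Q = 0.75, giving −¼ ln(0.75) = 0.071921.
d = 0.346574 + 0.071921 = 0.418495.

0.418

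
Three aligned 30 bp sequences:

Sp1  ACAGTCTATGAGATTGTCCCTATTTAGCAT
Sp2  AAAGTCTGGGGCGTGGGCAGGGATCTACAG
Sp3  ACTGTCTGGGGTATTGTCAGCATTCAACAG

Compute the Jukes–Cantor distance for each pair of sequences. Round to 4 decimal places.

Sp1–Sp2: 17/30 sites differ → p ≈ 0.566667, d = −0.75 ln(1 − 0.755556) = 1.056577 ≈ 1.0566.
Sp1–Sp3: 11/30 sites differ → p ≈ 0.366667, d = −0.75 ln(1 − 0.488889) = 0.503376 ≈ 0.5034.
Sp2–Sp3: 10/30 sites differ → p ≈ 0.333333, d = −0.75 ln(1 − 0.444444) = 0.440839 ≈ 0.4408.

d(Sp1,Sp2) = 1.0566, d(Sp1,Sp3) = 0.5034, d(Sp2,Sp3) = 0.4408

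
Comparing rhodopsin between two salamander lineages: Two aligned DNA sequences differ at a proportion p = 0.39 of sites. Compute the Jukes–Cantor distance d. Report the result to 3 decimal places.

0.550

d = −(3/4) ln(1 − 4p/3) = −0.75 ln(1 − 0.52) = −0.75 ln(0.48)
  = −0.75 × (-0.733969) = 0.550477 substitutions/site.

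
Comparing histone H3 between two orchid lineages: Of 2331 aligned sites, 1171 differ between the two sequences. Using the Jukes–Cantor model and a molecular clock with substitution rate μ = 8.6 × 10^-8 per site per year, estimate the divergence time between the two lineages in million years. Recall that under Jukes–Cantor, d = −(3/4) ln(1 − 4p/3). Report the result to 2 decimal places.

4.83

p = 1171/2331 ≈ 0.50236.
d = −(3/4) ln(1 − 4p/3) = −0.75 ln(1 − 0.669813) = −0.75 ln(0.330187)
  = −0.75 × (-1.108096) = 0.831072 substitutions/site.
Under a molecular clock d = 2μt, so t = d/(2μ) = 0.831072 / (2 × 8.6 × 10^-8) = 4.83 million years.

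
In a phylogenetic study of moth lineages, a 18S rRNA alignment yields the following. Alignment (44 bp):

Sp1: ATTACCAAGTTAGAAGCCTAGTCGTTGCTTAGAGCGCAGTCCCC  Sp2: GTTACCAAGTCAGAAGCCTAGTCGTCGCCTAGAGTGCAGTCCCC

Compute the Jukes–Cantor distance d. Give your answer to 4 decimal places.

The sequences differ at 5 of 44 sites (1, 11, 26, 29, 35), so p = 5/44 ≈ 0.113636.
d = −(3/4) ln(1 − 4p/3) = −0.75 ln(1 − 0.151515) = −0.75 ln(0.848485)
  = −0.75 × (-0.164303) = 0.123227 substitutions/site.

0.1232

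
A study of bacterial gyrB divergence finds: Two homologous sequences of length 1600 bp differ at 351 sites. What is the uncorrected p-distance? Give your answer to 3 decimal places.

0.219

p = 351/1600 = 0.219375 ≈ 0.219 (to 3 d.p.).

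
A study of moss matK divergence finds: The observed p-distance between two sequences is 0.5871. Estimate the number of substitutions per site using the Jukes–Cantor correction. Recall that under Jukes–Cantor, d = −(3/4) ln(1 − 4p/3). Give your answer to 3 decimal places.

1.145

d = −(3/4) ln(1 − 4p/3) = −0.75 ln(1 − 0.7828) = −0.75 ln(0.2172)
  = −0.75 × (-1.526937) = 1.145203 substitutions/site.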